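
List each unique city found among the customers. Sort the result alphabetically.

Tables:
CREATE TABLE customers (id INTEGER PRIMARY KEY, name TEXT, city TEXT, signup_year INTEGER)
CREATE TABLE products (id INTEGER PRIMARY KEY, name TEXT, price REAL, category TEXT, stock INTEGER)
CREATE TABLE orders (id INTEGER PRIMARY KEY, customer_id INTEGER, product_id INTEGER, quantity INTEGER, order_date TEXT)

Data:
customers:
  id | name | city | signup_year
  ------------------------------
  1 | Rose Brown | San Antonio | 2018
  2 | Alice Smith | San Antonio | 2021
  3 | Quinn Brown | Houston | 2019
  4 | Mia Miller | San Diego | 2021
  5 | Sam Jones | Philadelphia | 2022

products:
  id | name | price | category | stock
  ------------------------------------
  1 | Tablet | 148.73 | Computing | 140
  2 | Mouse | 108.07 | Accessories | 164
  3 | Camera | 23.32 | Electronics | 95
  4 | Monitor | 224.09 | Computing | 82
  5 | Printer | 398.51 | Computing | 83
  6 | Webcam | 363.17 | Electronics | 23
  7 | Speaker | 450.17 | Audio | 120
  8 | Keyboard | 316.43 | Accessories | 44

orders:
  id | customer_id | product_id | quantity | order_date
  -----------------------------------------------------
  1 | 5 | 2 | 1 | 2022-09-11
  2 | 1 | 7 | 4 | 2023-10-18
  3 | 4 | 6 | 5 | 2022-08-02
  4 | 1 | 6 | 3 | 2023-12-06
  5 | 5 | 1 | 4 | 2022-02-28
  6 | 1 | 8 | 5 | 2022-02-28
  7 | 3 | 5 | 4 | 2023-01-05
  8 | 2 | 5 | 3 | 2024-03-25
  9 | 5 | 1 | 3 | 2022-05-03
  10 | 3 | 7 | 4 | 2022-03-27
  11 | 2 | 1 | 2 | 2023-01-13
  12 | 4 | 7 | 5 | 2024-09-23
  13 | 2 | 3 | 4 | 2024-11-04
SELECT DISTINCT city FROM customers ORDER BY city

Execution result:
city
Houston
Philadelphia
San Antonio
San Diego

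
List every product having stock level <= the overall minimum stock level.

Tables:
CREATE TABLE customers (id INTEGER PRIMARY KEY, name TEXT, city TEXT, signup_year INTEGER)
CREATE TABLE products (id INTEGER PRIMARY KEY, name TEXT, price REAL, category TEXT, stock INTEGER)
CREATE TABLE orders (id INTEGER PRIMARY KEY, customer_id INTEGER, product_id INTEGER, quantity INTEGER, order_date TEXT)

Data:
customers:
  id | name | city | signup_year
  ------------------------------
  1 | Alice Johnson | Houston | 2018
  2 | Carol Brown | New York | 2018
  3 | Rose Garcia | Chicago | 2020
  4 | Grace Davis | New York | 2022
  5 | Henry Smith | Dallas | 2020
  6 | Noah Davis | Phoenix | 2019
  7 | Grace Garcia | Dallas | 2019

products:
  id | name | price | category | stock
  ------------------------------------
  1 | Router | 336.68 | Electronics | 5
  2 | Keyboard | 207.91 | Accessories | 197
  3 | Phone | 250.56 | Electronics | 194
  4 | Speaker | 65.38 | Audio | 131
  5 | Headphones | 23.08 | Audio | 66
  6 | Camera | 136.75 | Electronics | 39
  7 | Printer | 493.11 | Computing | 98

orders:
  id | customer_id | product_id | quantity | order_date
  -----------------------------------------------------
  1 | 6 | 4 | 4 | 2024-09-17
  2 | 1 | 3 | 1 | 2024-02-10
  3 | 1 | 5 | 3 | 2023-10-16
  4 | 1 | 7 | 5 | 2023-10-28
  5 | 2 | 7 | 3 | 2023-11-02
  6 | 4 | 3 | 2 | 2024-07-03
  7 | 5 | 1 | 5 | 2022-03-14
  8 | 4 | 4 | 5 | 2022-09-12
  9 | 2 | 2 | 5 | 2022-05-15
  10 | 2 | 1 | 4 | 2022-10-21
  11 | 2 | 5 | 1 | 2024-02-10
SELECT name, stock FROM products WHERE stock <= (SELECT MIN(stock) FROM products)

Execution result:
name | stock
Router | 5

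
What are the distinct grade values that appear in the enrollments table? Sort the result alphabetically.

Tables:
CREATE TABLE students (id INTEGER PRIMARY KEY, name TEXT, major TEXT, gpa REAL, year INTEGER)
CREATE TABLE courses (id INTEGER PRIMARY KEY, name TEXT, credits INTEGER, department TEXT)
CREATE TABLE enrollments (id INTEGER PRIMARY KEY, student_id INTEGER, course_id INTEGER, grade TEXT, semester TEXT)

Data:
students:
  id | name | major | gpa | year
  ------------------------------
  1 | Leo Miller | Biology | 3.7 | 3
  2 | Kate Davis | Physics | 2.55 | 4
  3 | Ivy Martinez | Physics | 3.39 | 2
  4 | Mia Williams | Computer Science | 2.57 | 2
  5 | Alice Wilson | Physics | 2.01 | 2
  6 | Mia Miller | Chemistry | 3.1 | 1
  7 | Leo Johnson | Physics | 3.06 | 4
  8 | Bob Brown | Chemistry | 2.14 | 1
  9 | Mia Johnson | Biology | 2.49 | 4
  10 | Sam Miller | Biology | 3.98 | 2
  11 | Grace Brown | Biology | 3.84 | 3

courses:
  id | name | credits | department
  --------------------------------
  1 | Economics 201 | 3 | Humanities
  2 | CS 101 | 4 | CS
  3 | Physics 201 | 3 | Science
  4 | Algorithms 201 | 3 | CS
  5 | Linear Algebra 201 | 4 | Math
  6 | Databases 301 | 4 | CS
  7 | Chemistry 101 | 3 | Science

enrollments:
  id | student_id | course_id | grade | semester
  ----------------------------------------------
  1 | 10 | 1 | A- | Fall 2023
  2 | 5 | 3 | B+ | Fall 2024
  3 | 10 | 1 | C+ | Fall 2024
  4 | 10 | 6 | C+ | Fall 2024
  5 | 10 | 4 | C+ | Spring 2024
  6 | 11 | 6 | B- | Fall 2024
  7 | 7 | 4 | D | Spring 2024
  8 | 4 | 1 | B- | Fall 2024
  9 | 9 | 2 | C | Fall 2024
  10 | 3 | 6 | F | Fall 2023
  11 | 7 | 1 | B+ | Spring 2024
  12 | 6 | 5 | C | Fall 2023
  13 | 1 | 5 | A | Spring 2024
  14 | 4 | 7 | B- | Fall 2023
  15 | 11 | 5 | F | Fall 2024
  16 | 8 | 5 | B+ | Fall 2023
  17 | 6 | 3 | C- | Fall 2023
SELECT DISTINCT grade FROM enrollments ORDER BY grade

Execution result:
grade
A
A-
B+
B-
C
C+
C-
D
F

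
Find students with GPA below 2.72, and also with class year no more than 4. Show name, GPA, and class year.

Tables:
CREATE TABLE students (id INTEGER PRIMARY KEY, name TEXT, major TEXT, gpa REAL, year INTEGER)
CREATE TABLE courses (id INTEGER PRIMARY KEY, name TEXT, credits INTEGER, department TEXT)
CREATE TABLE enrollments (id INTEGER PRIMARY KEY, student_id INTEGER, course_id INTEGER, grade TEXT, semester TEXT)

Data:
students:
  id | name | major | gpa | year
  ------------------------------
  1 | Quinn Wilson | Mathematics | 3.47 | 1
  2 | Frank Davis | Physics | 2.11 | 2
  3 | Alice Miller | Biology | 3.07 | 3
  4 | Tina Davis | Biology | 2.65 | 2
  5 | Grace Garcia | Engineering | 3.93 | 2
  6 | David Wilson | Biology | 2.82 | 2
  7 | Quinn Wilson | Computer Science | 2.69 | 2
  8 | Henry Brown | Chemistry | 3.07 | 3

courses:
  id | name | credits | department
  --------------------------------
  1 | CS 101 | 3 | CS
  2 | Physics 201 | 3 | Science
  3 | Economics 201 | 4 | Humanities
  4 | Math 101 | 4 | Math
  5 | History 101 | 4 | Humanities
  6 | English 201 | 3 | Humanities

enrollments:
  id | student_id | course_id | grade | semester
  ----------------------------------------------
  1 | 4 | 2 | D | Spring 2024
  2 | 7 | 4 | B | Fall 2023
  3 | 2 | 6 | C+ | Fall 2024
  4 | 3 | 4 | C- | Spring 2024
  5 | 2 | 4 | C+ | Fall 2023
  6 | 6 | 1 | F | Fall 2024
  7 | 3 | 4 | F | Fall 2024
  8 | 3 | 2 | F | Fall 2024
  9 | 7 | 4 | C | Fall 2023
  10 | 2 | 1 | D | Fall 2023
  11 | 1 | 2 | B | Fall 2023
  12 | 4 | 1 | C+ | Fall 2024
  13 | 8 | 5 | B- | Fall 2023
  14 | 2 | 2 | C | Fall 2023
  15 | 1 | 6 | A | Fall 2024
SELECT name, gpa, year FROM students WHERE gpa < 2.72 AND year <= 4

Execution result:
name | gpa | year
Frank Davis | 2.11 | 2
Tina Davis | 2.65 | 2
Quinn Wilson | 2.69 | 2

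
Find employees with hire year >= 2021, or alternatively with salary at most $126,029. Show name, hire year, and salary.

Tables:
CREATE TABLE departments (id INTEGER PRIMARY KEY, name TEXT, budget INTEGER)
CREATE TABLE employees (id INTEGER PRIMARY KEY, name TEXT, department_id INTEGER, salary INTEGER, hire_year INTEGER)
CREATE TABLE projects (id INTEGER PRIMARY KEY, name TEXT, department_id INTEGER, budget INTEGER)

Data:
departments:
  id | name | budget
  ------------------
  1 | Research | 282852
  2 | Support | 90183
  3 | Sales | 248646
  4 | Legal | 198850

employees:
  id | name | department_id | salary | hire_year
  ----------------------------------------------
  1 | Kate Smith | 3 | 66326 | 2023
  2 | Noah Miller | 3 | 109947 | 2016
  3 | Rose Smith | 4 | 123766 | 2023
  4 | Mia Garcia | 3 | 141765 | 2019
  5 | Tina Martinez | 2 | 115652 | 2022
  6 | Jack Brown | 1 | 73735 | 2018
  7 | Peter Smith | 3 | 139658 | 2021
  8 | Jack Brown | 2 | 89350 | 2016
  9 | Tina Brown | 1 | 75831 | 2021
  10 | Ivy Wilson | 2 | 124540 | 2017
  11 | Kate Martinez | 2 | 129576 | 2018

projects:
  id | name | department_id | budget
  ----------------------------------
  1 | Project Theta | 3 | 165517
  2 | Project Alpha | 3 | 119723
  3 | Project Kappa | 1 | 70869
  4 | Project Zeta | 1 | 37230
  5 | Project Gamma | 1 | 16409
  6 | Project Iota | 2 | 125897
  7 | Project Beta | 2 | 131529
SELECT name, hire_year, salary FROM employees WHERE hire_year >= 2021 OR salary <= 126029

Execution result:
name | hire_year | salary
Kate Smith | 2023 | 66326
Noah Miller | 2016 | 109947
Rose Smith | 2023 | 123766
Tina Martinez | 2022 | 115652
Jack Brown | 2018 | 73735
Peter Smith | 2021 | 139658
Jack Brown | 2016 | 89350
Tina Brown | 2021 | 75831
Ivy Wilson | 2017 | 124540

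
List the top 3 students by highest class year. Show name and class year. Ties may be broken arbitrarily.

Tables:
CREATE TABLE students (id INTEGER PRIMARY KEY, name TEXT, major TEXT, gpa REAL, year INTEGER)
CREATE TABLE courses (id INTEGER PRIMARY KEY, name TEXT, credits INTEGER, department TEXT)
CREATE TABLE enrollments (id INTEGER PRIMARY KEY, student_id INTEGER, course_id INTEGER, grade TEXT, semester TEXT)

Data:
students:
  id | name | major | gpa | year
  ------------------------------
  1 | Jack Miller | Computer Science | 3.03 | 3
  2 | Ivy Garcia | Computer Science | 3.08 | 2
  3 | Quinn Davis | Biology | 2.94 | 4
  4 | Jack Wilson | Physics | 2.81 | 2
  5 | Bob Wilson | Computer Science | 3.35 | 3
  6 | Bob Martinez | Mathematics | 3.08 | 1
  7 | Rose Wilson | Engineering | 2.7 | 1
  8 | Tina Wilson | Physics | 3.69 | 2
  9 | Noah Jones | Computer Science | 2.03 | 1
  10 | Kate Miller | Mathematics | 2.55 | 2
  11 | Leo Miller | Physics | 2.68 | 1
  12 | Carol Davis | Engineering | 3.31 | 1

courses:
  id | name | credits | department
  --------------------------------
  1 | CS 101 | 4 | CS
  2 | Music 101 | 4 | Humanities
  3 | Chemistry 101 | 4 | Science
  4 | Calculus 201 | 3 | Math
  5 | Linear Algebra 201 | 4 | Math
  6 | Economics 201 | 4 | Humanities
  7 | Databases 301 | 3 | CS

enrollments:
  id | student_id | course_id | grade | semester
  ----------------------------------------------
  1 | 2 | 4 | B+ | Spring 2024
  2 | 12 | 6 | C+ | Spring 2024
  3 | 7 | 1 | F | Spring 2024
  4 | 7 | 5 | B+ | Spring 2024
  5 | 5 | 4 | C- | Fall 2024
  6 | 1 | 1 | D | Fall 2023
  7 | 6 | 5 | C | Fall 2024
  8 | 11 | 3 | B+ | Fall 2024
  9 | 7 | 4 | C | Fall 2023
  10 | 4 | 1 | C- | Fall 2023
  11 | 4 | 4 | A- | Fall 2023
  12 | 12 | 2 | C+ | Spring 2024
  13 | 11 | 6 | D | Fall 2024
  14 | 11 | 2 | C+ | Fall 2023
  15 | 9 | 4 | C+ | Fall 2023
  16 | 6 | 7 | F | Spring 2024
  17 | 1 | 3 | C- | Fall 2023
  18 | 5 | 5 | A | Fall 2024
SELECT name, year FROM students ORDER BY year DESC LIMIT 3

Execution result:
name | year
Quinn Davis | 4
Jack Miller | 3
Bob Wilson | 3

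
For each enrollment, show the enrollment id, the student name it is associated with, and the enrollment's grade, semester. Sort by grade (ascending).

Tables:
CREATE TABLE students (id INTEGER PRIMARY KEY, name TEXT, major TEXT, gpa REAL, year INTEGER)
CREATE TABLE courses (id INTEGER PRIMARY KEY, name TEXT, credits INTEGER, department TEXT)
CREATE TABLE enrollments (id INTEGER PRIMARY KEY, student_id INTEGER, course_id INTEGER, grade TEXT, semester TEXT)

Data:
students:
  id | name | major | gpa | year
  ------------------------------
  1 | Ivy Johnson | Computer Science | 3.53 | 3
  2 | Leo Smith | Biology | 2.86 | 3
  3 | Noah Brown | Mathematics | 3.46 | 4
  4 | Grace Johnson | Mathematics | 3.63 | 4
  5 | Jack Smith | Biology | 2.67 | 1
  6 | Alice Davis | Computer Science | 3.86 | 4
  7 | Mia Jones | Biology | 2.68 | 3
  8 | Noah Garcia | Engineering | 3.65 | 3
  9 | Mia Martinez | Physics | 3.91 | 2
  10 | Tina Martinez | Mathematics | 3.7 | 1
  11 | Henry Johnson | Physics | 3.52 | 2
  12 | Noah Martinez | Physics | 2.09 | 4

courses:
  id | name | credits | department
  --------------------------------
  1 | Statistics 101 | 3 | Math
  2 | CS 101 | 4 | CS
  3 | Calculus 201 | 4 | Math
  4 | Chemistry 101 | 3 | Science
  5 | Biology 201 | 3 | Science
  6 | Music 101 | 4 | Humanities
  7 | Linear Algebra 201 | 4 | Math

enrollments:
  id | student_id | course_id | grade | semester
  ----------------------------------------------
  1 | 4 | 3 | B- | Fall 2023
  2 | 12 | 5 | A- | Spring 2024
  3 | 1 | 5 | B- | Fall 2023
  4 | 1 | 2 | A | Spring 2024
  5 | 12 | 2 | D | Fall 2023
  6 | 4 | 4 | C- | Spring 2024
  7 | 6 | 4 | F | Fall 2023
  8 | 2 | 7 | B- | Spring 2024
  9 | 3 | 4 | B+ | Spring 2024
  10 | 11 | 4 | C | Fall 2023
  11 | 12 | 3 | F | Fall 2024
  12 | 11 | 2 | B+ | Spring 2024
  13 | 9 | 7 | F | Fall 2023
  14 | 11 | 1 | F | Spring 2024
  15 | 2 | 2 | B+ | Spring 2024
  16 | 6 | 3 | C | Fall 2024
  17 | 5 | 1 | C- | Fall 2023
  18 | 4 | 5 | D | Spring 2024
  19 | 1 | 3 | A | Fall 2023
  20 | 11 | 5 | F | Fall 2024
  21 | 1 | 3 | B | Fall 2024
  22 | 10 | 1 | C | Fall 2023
SELECT c.id, p.name AS student, c.grade, c.semester FROM enrollments c JOIN students p ON c.student_id = p.id ORDER BY c.grade ASC

Execution result:
id | student | grade | semester
4 | Ivy Johnson | A | Spring 2024
19 | Ivy Johnson | A | Fall 2023
2 | Noah Martinez | A- | Spring 2024
21 | Ivy Johnson | B | Fall 2024
9 | Noah Brown | B+ | Spring 2024
12 | Henry Johnson | B+ | Spring 2024
15 | Leo Smith | B+ | Spring 2024
1 | Grace Johnson | B- | Fall 2023
3 | Ivy Johnson | B- | Fall 2023
8 | Leo Smith | B- | Spring 2024
10 | Henry Johnson | C | Fall 2023
16 | Alice Davis | C | Fall 2024
22 | Tina Martinez | C | Fall 2023
6 | Grace Johnson | C- | Spring 2024
17 | Jack Smith | C- | Fall 2023
5 | Noah Martinez | D | Fall 2023
18 | Grace Johnson | D | Spring 2024
7 | Alice Davis | F | Fall 2023
11 | Noah Martinez | F | Fall 2024
13 | Mia Martinez | F | Fall 2023
14 | Henry Johnson | F | Spring 2024
20 | Henry Johnson | F | Fall 2024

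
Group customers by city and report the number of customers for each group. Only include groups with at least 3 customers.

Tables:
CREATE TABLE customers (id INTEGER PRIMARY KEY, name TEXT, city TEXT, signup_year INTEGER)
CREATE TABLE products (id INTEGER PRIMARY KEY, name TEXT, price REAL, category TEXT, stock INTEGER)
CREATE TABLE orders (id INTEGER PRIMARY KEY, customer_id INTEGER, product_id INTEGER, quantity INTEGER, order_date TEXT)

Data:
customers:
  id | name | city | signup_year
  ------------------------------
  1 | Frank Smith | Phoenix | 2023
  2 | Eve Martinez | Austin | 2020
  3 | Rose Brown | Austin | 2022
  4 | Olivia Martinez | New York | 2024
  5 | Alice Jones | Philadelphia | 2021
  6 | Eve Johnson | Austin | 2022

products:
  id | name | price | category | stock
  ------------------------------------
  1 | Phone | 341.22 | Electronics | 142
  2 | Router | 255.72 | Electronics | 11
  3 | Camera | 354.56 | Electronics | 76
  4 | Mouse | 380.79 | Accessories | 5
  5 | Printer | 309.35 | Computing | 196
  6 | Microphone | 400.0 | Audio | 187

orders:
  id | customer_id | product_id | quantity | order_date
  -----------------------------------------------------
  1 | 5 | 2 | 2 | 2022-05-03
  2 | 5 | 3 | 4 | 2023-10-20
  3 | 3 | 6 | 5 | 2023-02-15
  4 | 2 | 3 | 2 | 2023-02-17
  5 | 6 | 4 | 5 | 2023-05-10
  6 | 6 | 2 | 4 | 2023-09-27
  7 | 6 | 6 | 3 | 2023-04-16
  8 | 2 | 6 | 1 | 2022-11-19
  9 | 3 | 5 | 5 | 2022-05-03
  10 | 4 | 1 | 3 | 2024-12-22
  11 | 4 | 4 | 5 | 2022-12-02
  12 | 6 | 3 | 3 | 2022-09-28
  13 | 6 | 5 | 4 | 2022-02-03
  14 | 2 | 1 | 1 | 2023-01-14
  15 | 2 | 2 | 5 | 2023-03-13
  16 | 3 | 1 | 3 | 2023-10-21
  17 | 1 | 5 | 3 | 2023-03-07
SELECT city, COUNT(*) AS n FROM customers GROUP BY city HAVING COUNT(*) >= 3

Execution result:
city | n
Austin | 3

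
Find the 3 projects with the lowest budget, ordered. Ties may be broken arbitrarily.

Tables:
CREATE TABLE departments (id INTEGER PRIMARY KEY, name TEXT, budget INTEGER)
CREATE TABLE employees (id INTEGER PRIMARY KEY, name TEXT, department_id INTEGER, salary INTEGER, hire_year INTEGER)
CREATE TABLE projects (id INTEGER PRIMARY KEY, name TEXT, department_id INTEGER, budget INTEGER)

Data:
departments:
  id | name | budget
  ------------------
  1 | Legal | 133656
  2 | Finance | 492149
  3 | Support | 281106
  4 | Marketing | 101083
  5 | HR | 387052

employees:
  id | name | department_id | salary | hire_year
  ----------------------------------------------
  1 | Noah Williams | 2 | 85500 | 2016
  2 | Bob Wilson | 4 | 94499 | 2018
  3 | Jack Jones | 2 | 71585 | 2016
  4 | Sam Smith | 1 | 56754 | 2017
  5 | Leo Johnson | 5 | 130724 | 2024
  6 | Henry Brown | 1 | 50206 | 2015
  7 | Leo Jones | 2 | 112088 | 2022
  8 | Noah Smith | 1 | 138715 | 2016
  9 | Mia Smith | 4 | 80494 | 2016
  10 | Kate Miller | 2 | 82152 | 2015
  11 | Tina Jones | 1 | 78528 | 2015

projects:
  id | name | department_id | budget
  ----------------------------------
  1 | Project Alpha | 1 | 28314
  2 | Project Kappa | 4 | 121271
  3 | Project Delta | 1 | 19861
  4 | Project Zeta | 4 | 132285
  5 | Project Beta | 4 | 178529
SELECT name, budget FROM projects ORDER BY budget ASC LIMIT 3

Execution result:
name | budget
Project Delta | 19861
Project Alpha | 28314
Project Kappa | 121271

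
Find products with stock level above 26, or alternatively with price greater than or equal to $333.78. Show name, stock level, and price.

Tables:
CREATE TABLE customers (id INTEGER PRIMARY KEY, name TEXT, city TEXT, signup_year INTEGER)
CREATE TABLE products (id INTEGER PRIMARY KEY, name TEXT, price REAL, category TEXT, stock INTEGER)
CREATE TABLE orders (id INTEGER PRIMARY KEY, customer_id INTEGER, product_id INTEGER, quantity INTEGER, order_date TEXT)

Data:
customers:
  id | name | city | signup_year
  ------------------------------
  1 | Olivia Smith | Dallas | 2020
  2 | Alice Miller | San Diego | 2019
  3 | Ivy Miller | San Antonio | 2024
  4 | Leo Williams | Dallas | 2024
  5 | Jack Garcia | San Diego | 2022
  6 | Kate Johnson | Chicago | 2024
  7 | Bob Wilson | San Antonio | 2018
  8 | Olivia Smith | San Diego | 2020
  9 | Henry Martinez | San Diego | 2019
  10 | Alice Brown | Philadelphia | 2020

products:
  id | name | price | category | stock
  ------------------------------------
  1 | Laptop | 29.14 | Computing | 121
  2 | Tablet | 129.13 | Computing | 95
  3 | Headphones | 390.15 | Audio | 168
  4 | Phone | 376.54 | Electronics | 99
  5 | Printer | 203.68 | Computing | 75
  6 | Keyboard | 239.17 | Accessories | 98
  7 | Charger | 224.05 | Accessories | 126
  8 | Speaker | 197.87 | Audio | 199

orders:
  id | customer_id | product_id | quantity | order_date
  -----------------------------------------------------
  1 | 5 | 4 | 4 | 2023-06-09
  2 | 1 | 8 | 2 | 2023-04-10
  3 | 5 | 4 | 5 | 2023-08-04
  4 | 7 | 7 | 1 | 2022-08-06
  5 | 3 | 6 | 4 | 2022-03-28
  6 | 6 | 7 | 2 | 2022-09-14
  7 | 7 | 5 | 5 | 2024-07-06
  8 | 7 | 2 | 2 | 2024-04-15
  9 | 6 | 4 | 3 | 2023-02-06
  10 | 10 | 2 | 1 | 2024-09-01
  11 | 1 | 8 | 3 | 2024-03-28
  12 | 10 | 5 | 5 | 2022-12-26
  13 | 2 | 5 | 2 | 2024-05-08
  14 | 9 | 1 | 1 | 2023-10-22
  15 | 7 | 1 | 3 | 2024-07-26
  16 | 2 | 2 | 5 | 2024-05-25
SELECT name, stock, price FROM products WHERE stock > 26 OR price >= 333.78

Execution result:
name | stock | price
Laptop | 121 | 29.14
Tablet | 95 | 129.13
Headphones | 168 | 390.15
Phone | 99 | 376.54
Printer | 75 | 203.68
Keyboard | 98 | 239.17
Charger | 126 | 224.05
Speaker | 199 | 197.87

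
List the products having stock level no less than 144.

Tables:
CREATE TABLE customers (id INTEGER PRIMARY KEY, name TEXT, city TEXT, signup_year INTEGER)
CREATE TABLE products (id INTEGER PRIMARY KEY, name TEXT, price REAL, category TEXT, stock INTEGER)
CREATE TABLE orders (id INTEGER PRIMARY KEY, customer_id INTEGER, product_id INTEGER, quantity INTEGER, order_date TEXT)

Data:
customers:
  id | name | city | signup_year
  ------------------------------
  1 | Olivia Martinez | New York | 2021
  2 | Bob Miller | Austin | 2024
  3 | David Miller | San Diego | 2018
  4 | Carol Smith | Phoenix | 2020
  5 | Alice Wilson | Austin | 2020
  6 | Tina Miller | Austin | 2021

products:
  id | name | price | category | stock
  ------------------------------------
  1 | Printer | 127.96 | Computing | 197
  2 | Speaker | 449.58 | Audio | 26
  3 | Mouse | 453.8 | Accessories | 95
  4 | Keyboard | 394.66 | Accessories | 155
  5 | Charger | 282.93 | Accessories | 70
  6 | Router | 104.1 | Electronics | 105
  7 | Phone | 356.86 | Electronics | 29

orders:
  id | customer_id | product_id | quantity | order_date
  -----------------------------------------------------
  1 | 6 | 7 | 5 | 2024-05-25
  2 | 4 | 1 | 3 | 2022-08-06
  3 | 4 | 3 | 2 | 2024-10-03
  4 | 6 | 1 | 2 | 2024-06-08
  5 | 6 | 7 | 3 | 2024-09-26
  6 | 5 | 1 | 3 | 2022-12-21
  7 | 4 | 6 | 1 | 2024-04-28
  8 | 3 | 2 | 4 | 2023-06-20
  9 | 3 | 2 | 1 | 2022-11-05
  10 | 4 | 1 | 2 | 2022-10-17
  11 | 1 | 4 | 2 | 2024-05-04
SELECT name, stock FROM products WHERE stock >= 144

Execution result:
name | stock
Printer | 197
Keyboard | 155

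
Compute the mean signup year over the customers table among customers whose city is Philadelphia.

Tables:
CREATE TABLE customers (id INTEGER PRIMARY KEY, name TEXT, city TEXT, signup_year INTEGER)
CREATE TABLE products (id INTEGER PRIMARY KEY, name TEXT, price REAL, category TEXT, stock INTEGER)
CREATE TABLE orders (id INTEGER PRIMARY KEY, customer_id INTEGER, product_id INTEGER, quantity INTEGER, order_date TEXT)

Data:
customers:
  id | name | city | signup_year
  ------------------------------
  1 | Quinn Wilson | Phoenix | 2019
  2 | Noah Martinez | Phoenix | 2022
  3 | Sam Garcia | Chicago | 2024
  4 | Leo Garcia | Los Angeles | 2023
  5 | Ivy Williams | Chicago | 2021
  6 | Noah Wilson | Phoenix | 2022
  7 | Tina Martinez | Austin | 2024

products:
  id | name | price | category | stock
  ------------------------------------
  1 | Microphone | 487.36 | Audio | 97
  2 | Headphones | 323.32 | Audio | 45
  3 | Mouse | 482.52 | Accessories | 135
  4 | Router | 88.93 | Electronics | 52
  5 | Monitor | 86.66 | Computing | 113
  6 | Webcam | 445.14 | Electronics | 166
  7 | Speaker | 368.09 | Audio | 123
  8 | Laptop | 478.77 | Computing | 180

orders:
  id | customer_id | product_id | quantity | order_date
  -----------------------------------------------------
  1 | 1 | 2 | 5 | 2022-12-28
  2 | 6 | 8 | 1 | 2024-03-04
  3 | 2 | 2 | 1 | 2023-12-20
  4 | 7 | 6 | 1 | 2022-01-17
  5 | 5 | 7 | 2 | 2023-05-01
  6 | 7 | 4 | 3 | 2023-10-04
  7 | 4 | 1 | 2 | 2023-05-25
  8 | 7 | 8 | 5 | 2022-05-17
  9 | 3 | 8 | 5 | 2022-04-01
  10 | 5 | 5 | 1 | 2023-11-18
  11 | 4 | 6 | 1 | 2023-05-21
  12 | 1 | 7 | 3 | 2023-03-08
SELECT AVG(signup_year) FROM customers WHERE city = 'Philadelphia'

Execution result:
NULL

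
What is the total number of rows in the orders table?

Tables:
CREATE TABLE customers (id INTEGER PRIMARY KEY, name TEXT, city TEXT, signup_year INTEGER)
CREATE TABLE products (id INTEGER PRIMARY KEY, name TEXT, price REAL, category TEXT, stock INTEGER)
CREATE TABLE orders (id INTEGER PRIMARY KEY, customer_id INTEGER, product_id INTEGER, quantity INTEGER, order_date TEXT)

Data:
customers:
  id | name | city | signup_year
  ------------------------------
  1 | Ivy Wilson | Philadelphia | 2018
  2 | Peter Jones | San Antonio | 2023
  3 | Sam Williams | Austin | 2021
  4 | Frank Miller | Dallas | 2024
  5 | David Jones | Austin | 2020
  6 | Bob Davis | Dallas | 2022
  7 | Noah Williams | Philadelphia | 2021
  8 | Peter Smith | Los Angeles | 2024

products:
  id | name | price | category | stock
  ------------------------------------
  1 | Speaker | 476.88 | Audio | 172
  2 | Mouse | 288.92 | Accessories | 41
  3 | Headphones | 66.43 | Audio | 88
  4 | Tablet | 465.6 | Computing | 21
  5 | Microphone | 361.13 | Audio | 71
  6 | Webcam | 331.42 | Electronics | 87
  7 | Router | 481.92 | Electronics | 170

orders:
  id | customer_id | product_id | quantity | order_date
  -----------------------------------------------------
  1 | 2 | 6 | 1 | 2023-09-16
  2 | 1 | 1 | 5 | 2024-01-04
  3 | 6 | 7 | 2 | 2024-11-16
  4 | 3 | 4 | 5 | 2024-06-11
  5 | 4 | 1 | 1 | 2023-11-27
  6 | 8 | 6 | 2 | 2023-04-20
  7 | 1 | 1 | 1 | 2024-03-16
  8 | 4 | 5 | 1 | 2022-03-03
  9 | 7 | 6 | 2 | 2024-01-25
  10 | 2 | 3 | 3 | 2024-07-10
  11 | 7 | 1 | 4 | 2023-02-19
SELECT COUNT(*) FROM orders

Execution result:
11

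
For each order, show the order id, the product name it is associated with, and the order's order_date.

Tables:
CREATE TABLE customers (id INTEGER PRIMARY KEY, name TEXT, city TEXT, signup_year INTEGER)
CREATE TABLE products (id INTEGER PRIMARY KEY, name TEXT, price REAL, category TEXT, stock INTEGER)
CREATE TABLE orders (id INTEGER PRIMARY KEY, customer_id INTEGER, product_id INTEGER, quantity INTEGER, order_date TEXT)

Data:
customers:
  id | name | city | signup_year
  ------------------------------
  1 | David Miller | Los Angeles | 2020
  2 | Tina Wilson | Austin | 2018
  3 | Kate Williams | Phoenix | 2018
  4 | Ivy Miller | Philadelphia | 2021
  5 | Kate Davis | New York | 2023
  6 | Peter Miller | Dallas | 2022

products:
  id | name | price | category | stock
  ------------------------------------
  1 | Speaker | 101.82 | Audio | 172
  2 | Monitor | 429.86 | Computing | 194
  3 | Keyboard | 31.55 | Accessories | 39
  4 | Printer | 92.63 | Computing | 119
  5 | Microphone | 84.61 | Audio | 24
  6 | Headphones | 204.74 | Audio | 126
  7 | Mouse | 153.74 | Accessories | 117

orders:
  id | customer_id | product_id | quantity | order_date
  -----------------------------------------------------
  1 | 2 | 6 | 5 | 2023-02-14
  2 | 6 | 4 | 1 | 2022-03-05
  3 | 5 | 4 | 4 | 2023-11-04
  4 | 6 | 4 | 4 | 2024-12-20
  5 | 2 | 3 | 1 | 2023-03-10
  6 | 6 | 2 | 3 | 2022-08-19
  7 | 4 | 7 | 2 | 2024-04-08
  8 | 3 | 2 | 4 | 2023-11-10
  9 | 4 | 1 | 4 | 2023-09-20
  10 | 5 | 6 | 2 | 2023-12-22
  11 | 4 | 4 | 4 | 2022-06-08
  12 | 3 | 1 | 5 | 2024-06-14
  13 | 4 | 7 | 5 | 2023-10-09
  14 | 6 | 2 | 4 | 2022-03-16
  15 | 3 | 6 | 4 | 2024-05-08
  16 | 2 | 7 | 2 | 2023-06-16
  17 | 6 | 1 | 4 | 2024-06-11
SELECT c.id, p.name AS product, c.order_date FROM orders c JOIN products p ON c.product_id = p.id

Execution result:
id | product | order_date
1 | Headphones | 2023-02-14
2 | Printer | 2022-03-05
3 | Printer | 2023-11-04
4 | Printer | 2024-12-20
5 | Keyboard | 2023-03-10
6 | Monitor | 2022-08-19
7 | Mouse | 2024-04-08
8 | Monitor | 2023-11-10
9 | Speaker | 2023-09-20
10 | Headphones | 2023-12-22
11 | Printer | 2022-06-08
12 | Speaker | 2024-06-14
13 | Mouse | 2023-10-09
14 | Monitor | 2022-03-16
15 | Headphones | 2024-05-08
16 | Mouse | 2023-06-16
17 | Speaker | 2024-06-11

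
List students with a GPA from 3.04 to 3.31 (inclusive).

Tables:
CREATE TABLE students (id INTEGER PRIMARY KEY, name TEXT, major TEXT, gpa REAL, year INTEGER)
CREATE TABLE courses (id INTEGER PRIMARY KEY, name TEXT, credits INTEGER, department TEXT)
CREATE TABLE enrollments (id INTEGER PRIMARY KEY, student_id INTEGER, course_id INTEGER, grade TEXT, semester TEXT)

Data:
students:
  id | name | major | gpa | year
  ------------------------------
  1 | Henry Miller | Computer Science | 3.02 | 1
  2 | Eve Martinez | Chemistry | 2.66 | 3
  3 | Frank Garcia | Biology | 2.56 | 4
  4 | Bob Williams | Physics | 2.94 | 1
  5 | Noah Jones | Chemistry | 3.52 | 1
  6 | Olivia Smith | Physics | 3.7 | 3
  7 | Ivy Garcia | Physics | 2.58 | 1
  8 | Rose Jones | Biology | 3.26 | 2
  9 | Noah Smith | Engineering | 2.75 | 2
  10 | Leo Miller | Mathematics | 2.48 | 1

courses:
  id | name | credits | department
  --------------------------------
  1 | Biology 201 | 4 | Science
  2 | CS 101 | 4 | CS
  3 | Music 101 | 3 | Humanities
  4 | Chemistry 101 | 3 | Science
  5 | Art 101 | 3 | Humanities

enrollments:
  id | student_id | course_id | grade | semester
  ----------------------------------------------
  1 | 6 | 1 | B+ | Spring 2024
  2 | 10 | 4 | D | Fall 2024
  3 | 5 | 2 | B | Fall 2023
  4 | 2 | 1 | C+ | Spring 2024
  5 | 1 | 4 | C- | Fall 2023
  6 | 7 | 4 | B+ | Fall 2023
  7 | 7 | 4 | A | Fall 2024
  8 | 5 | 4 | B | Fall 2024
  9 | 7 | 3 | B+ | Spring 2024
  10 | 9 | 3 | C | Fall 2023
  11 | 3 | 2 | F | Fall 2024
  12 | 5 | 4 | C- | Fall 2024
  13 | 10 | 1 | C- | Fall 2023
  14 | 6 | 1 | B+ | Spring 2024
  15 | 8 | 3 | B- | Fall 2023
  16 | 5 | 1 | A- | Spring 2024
SELECT name, gpa FROM students WHERE gpa BETWEEN 3.04 AND 3.31

Execution result:
name | gpa
Rose Jones | 3.26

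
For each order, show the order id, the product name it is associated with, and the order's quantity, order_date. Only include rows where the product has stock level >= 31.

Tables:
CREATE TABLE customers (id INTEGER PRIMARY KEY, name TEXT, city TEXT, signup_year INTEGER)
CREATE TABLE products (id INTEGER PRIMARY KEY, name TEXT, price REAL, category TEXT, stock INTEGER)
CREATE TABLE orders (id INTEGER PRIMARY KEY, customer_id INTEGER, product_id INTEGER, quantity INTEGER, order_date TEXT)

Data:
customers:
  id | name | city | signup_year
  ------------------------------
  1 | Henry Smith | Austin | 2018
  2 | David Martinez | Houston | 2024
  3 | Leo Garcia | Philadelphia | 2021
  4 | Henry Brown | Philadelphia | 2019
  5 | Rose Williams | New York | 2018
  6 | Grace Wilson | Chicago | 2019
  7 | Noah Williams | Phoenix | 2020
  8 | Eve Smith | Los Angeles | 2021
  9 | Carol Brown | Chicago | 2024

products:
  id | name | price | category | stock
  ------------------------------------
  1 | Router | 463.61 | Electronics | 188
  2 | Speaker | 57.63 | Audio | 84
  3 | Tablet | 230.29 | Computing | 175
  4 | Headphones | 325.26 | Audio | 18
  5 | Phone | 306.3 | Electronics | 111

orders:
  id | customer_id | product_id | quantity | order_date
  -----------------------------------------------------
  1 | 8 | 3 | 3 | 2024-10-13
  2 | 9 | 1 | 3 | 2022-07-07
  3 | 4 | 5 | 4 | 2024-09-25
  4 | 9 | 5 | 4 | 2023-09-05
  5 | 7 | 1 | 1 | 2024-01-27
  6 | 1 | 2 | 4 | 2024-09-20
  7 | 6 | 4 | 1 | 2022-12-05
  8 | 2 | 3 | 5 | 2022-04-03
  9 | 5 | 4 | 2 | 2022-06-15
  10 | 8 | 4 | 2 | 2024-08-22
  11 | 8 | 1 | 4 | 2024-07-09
SELECT c.id, p.name AS product, c.quantity, c.order_date FROM orders c JOIN products p ON c.product_id = p.id WHERE p.stock >= 31

Execution result:
id | product | quantity | order_date
1 | Tablet | 3 | 2024-10-13
2 | Router | 3 | 2022-07-07
3 | Phone | 4 | 2024-09-25
4 | Phone | 4 | 2023-09-05
5 | Router | 1 | 2024-01-27
6 | Speaker | 4 | 2024-09-20
8 | Tablet | 5 | 2022-04-03
11 | Router | 4 | 2024-07-09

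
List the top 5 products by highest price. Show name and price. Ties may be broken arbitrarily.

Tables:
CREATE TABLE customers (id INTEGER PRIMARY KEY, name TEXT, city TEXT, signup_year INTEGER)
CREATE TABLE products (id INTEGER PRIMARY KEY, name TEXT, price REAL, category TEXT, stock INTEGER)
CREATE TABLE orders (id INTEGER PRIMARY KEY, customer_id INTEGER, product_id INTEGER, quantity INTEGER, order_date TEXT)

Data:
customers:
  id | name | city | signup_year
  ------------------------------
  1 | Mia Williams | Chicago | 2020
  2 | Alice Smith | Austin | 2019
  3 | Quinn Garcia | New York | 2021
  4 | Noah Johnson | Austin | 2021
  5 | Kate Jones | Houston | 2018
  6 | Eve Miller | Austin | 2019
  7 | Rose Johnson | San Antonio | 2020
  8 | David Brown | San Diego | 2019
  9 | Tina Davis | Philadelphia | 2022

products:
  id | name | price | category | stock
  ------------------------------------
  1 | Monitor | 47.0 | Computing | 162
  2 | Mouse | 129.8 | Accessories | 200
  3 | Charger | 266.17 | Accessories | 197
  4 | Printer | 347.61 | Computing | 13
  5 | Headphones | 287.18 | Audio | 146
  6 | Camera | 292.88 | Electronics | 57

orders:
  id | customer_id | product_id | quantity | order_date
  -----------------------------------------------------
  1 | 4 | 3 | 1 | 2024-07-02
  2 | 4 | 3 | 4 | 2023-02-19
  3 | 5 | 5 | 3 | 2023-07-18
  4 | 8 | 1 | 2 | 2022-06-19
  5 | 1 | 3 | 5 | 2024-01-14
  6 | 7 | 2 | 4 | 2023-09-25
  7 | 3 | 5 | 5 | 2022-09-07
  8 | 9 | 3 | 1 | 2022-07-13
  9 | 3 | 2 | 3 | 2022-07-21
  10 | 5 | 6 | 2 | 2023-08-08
SELECT name, price FROM products ORDER BY price DESC LIMIT 5

Execution result:
name | price
Printer | 347.61
Camera | 292.88
Headphones | 287.18
Charger | 266.17
Mouse | 129.80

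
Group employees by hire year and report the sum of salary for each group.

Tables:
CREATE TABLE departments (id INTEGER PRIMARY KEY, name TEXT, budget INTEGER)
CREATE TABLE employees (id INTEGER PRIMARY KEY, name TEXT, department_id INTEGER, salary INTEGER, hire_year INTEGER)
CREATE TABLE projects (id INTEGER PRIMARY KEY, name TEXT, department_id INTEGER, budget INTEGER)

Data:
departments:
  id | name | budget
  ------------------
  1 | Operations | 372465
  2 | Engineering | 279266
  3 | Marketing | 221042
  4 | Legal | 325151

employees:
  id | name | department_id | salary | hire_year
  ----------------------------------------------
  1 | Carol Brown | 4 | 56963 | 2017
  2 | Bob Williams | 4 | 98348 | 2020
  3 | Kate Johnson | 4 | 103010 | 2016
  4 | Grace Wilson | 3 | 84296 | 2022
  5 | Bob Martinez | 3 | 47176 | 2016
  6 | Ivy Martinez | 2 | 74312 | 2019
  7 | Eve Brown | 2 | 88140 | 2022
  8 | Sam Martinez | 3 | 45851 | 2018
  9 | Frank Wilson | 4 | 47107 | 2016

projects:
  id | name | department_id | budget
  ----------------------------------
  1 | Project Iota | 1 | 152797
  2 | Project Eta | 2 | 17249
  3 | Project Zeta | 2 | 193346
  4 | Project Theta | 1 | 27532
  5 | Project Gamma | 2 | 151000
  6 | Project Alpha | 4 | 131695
SELECT hire_year, SUM(salary) AS sum_salary FROM employees GROUP BY hire_year

Execution result:
hire_year | sum_salary
2016 | 197293
2017 | 56963
2018 | 45851
2019 | 74312
2020 | 98348
2022 | 172436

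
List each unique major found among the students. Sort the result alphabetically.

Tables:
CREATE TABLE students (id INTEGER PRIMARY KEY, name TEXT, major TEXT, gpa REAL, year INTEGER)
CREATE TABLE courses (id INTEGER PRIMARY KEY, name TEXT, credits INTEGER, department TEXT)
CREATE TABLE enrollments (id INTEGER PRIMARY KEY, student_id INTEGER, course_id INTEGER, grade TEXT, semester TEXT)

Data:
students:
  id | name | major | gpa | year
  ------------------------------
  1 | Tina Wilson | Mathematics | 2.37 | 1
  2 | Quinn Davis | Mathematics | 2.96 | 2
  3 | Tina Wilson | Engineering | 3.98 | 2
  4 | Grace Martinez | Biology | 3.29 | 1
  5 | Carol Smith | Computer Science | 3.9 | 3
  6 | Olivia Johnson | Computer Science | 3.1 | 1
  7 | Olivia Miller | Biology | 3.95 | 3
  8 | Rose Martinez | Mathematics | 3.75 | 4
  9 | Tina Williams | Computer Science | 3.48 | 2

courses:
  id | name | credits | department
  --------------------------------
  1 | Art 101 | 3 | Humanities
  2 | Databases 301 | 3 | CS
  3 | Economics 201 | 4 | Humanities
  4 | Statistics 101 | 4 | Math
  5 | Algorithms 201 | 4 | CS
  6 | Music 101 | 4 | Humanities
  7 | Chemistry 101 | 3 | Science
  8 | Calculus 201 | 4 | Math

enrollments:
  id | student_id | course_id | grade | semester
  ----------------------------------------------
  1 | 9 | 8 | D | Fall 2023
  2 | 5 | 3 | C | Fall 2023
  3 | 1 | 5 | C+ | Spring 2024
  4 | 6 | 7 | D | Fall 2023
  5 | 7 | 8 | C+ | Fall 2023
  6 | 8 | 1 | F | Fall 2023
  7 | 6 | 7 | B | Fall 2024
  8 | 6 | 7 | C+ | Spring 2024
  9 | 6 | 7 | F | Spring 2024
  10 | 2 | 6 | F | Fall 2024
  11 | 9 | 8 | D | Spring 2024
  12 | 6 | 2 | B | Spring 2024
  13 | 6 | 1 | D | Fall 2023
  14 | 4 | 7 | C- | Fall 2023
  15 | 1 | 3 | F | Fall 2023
SELECT DISTINCT major FROM students ORDER BY major

Execution result:
major
Biology
Computer Science
Engineering
Mathematics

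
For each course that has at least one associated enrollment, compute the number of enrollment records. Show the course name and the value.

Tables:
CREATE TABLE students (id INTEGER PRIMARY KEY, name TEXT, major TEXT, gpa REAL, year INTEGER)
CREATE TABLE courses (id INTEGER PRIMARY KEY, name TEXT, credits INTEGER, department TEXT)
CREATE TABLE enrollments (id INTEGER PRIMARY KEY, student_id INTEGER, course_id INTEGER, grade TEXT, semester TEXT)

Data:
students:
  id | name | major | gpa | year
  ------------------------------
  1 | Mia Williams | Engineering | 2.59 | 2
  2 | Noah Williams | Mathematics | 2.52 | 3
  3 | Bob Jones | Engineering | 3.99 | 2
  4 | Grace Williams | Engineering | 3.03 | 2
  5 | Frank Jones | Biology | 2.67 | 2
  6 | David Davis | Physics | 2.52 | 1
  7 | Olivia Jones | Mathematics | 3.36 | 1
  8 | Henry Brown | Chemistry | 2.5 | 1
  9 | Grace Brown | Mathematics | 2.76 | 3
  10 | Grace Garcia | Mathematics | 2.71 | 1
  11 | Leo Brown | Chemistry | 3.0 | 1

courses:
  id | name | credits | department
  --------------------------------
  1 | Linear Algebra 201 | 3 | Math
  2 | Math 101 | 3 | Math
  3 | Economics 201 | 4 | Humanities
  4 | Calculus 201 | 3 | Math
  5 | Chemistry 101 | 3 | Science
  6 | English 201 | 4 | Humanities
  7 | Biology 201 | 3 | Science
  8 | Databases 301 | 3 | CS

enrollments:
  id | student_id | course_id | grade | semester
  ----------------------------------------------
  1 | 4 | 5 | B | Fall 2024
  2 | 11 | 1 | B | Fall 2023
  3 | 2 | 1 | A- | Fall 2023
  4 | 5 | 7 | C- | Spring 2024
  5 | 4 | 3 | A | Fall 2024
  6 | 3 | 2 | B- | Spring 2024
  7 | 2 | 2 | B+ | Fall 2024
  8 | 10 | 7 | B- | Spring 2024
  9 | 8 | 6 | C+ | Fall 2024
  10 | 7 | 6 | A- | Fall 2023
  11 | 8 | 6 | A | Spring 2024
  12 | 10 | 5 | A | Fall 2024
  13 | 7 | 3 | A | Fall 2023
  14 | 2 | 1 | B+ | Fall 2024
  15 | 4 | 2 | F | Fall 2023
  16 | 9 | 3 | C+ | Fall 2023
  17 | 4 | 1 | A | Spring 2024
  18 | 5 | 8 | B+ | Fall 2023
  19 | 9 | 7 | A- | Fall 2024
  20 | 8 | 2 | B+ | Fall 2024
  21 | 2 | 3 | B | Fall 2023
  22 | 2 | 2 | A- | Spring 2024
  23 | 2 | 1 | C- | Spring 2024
SELECT p.name, COUNT(*) AS n FROM enrollments c JOIN courses p ON c.course_id = p.id GROUP BY p.id, p.name

Execution result:
name | n
Linear Algebra 201 | 5
Math 101 | 5
Economics 201 | 4
Chemistry 101 | 2
English 201 | 3
Biology 201 | 3
Databases 301 | 1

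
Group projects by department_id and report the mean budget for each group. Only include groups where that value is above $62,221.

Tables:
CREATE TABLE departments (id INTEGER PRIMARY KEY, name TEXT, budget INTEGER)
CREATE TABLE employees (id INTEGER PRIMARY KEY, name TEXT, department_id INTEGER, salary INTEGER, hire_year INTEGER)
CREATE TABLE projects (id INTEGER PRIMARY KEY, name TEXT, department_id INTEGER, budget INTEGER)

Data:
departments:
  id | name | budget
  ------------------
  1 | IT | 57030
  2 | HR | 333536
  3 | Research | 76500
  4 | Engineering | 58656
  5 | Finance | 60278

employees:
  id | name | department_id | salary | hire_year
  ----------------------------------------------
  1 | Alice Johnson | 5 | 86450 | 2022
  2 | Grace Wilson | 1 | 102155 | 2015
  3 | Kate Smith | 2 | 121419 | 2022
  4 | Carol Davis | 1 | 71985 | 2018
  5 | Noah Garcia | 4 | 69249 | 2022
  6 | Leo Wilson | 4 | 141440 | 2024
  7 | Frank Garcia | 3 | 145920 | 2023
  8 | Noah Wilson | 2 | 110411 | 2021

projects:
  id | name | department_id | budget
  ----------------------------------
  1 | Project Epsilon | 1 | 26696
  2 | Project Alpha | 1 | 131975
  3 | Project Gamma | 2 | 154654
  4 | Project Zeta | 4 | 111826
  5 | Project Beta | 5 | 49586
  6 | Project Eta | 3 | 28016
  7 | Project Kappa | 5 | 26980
SELECT department_id, AVG(budget) AS avg_budget FROM projects GROUP BY department_id HAVING AVG(budget) > 62221

Execution result:
department_id | avg_budget
1 | 79335.50
2 | 154654.00
4 | 111826.00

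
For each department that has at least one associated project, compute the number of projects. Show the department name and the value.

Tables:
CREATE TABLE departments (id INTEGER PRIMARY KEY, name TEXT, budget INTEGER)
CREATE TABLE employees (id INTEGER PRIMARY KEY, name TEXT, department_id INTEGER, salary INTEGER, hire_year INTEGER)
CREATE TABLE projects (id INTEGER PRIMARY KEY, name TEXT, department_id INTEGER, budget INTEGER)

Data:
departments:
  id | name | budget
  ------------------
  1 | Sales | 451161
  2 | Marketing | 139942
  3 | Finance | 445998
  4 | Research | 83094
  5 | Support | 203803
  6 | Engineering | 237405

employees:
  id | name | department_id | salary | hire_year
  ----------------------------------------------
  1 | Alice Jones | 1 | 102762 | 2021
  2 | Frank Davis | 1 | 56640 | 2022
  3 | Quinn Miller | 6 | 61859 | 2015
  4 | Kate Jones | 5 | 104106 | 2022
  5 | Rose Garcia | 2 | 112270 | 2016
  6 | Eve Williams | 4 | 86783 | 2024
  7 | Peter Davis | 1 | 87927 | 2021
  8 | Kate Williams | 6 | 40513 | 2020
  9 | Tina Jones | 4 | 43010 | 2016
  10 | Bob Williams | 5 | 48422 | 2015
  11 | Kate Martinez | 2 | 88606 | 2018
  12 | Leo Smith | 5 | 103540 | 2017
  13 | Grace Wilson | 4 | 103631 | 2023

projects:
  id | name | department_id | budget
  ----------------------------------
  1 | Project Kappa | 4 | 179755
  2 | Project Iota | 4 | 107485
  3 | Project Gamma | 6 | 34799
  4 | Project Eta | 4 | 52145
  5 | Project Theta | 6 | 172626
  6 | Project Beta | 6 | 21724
SELECT p.name, COUNT(*) AS n FROM projects c JOIN departments p ON c.department_id = p.id GROUP BY p.id, p.name

Execution result:
name | n
Research | 3
Engineering | 3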